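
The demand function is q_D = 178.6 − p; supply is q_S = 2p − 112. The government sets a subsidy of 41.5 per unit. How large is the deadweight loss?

In inverse form: demand p = 178.6 − q, supply p = 56 + 0.5q.
Competitive equilibrium: 178.6 − q = 56 + 0.5q → q* = 81.7333, p* = 96.8667.
The subsidy lowers effective supply by 41.5: p = 14.5 + 0.5q.
New quantity: 178.6 − q = 14.5 + 0.5q → q' = 109.4.
Overproduction Δq = 109.4 − 81.7333 = 27.6667; wedge = subsidy = 41.5.
DWL = ½ × 27.6667 × 41.5 = 574.08.

574.08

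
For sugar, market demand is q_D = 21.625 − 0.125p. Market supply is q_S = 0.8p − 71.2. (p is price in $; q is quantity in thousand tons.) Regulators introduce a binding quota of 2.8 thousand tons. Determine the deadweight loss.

$182.47 thousand

In inverse form: demand p = 173 − 8q, supply p = 89 + 1.25q.
Competitive equilibrium: 173 − 8q = 89 + 1.25q → q* = 9.0811, p* = 100.3514.
At q = 2.8: demand price = 173 − 8·2.8 = 150.6; supply price = 89 + 1.25·2.8 = 92.5.
Δq = 9.0811 − 2.8 = 6.2811; wedge = 150.6 − 92.5 = 58.1.
The triangle = ½ × 6.2811 × 58.1 = $182.47 thousand.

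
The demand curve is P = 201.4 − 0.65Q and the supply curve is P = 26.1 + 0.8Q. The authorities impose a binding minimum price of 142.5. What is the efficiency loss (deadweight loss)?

Competitive equilibrium: 201.4 − 0.65Q = 26.1 + 0.8Q → Q* = 120.8966, P* = 122.8172.
At the floor P = 142.5, quantity demanded = (201.4 − 142.5)/0.65 = 90.6154.
Sellers' marginal cost at Q' = 90.6154: 26.1 + 0.8·90.6154 = 98.5923.
ΔQ = 120.8966 − 90.6154 = 30.2812; wedge = 142.5 − 98.5923 = 43.9077.
The triangle = ½ × 30.2812 × 43.9077 = 664.79.

664.79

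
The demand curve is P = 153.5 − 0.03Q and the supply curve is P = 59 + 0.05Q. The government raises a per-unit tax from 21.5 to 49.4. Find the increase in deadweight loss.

12363.19

Competitive equilibrium: 153.5 − 0.03Q = 59 + 0.05Q → Q* = 1181.25, P* = 118.0625.
For a per-unit tax t: ΔQ = t/0.08, so DWL = ½·t·(t/0.08) = t²/0.16.
At t = 21.5: DWL = 2889.063. At t = 49.4: DWL = 15252.25.
Increase = 15252.25 − 2889.063 = 12363.19.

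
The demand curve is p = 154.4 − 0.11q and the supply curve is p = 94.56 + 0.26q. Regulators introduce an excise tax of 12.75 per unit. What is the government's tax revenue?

Competitive equilibrium: 154.4 − 0.11q = 94.56 + 0.26q → q* = 161.7297, p* = 136.6097.
With the tax, the buyer price exceeds the seller price by 12.75: (154.4 − 0.11q) − (94.56 + 0.26q) = 12.75 → q' = 127.2703.
Tax revenue = 12.75 × 127.2703 = 1622.70.

1622.70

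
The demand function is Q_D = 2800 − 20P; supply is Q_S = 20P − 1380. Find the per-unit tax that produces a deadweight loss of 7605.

In inverse form: demand P = 140 − 0.05Q, supply P = 69 + 0.05Q.
Competitive equilibrium: 140 − 0.05Q = 69 + 0.05Q → Q* = 710, P* = 104.5.
A tax t gives ΔQ = t/0.1 and wedge t, so DWL = t²/0.2.
t²/0.2 = 7605 → t² = 1521 → t = 39.

39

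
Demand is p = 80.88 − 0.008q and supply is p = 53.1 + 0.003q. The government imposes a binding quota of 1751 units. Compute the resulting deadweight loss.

Competitive equilibrium: 80.88 − 0.008q = 53.1 + 0.003q → q* = 2525.4545, p* = 60.6764.
At q = 1751: demand price = 80.88 − 0.008·1751 = 66.872; supply price = 53.1 + 0.003·1751 = 58.353.
Δq = 2525.4545 − 1751 = 774.4545; wedge = 66.872 − 58.353 = 8.519.
Deadweight loss = ½ × 774.4545 × 8.519 = 3298.79.

3298.79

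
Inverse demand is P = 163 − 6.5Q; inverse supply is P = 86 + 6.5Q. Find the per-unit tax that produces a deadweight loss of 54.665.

37.7

Competitive equilibrium: 163 − 6.5Q = 86 + 6.5Q → Q* = 5.9231, P* = 124.5.
A tax t gives ΔQ = t/13 and wedge t, so DWL = t²/26.
t²/26 = 54.665 → t² = 1421.29 → t = 37.7.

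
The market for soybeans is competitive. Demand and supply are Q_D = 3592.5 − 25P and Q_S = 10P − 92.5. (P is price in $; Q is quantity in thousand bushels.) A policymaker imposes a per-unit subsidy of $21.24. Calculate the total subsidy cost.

In inverse form: demand P = 143.7 − 0.04Q, supply P = 9.25 + 0.1Q.
Competitive equilibrium: 143.7 − 0.04Q = 9.25 + 0.1Q → Q* = 960.3571, P* = 105.2857.
The subsidy lowers effective supply by 21.24: P = 0.1Q − 11.99.
New quantity: 143.7 − 0.04Q = 0.1Q − 11.99 → Q' = 1112.0714.
Total subsidy cost = 21.24 × 1112.0714 = $23620.40 thousand.

$23620.40 thousand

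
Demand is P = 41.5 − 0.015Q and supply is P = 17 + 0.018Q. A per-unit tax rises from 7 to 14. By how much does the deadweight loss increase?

2227.27

Competitive equilibrium: 41.5 − 0.015Q = 17 + 0.018Q → Q* = 742.4242, P* = 30.3636.
For a per-unit tax t: ΔQ = t/0.033, so DWL = ½·t·(t/0.033) = t²/0.066.
At t = 7: DWL = 742.424. At t = 14: DWL = 2969.697.
Increase = 2969.697 − 742.424 = 2227.27.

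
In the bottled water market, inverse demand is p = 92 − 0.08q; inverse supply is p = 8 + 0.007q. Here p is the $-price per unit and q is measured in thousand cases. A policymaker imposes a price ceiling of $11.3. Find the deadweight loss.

$10619.38 thousand

Competitive equilibrium: 92 − 0.08q = 8 + 0.007q → q* = 965.51724, p* = 14.75862.
At the ceiling p = 11.3, quantity supplied = (11.3 − 8)/0.007 = 471.42857.
Willingness to pay at q' = 471.42857: 92 − 0.08·471.42857 = 54.28571.
Δq = 965.51724 − 471.42857 = 494.08867; wedge = 54.28571 − 11.3 = 42.98571.
Welfare loss = ½ × 494.08867 × 42.98571 = $10619.38 thousand.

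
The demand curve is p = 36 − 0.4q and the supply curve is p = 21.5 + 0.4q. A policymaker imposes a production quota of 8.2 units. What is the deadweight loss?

Competitive equilibrium: 36 − 0.4q = 21.5 + 0.4q → q* = 18.125, p* = 28.75.
At q = 8.2: demand price = 36 − 0.4·8.2 = 32.72; supply price = 21.5 + 0.4·8.2 = 24.78.
Δq = 18.125 − 8.2 = 9.925; wedge = 32.72 − 24.78 = 7.94.
Deadweight loss = ½ × 9.925 × 7.94 = 39.40.

39.40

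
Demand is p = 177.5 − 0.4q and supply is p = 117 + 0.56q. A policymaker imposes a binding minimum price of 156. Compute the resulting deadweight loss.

Competitive equilibrium: 177.5 − 0.4q = 117 + 0.56q → q* = 63.0208, p* = 152.2917.
At the floor p = 156, quantity demanded = (177.5 − 156)/0.4 = 53.75.
Sellers' marginal cost at q' = 53.75: 117 + 0.56·53.75 = 147.1.
Δq = 63.0208 − 53.75 = 9.2708; wedge = 156 − 147.1 = 8.9.
Welfare loss = ½ × 9.2708 × 8.9 = 41.26.

41.26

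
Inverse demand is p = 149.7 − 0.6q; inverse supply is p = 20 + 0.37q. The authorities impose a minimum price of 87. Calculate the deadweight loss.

413.85

Competitive equilibrium: 149.7 − 0.6q = 20 + 0.37q → q* = 133.7113, p* = 69.4732.
At the floor p = 87, quantity demanded = (149.7 − 87)/0.6 = 104.5.
Sellers' marginal cost at q' = 104.5: 20 + 0.37·104.5 = 58.665.
Δq = 133.7113 − 104.5 = 29.2113; wedge = 87 − 58.665 = 28.335.
Welfare loss = ½ × 29.2113 × 28.335 = 413.85.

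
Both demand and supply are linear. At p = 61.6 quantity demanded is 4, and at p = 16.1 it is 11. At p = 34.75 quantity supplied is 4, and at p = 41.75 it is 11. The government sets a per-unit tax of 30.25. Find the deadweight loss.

61

Demand slope = (16.1 − 61.6)/(11 − 4) = −6.5, so p = 87.6 − 6.5q.
Supply slope = (41.75 − 34.75)/(11 − 4) = 1, so p = 30.75 + q.
Competitive equilibrium: 87.6 − 6.5q = 30.75 + q → q* = 7.58, p* = 38.33.
With the tax, the buyer price exceeds the seller price by 30.25: (87.6 − 6.5q) − (30.75 + q) = 30.25 → q' = 3.5467.
Δq = 7.58 − 3.5467 = 4.0333; the wedge equals the tax, 30.25.
Welfare loss = ½ × 4.0333 × 30.25 = 61.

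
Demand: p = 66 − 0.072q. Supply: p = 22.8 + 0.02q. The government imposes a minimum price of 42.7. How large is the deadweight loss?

979.92

Competitive equilibrium: 66 − 0.072q = 22.8 + 0.02q → q* = 469.5652, p* = 32.1913.
At the floor p = 42.7, quantity demanded = (66 − 42.7)/0.072 = 323.6111.
Sellers' marginal cost at q' = 323.6111: 22.8 + 0.02·323.6111 = 29.2722.
Δq = 469.5652 − 323.6111 = 145.9541; wedge = 42.7 − 29.2722 = 13.4278.
Welfare loss = ½ × 145.9541 × 13.4278 = 979.92.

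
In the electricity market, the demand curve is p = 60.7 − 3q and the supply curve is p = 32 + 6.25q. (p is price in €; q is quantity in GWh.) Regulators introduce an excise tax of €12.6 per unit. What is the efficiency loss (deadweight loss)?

Competitive equilibrium: 60.7 − 3q = 32 + 6.25q → q* = 3.1027, p* = 51.3919.
With the tax, the buyer price exceeds the seller price by 12.6: (60.7 − 3q) − (32 + 6.25q) = 12.6 → q' = 1.7405.
Δq = 3.1027 − 1.7405 = 1.3622; the wedge equals the tax, 12.6.
The triangle = ½ × 1.3622 × 12.6 = €8.58.

€8.58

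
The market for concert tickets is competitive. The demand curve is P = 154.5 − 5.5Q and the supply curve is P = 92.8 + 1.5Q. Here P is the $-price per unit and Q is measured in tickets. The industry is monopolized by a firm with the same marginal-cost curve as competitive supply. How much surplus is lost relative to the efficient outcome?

$52.64

Competitive equilibrium: 154.5 − 5.5Q = 92.8 + 1.5Q → Q* = 8.8143, P* = 106.0214.
Marginal revenue: MR = 154.5 − 11Q. Set MR = MC: 154.5 − 11Q = 92.8 + 1.5Q → Q_m = 4.936.
Price P_m = 154.5 − 5.5·4.936 = 127.352; MC(Q_m) = 92.8 + 1.5·4.936 = 100.204.
Competitive Q* = 8.8143, so ΔQ = 3.8783; wedge = 127.352 − 100.204 = 27.148.
The triangle = ½ × 3.8783 × 27.148 = $52.64.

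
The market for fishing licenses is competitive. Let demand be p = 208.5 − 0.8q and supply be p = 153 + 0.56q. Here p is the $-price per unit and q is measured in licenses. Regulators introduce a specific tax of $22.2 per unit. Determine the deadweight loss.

Competitive equilibrium: 208.5 − 0.8q = 153 + 0.56q → q* = 40.8088, p* = 175.8529.
With the tax, the buyer price exceeds the seller price by 22.2: (208.5 − 0.8q) − (153 + 0.56q) = 22.2 → q' = 24.4853.
Δq = 40.8088 − 24.4853 = 16.3235; the wedge equals the tax, 22.2.
Welfare loss = ½ × 16.3235 × 22.2 = $181.19.

$181.19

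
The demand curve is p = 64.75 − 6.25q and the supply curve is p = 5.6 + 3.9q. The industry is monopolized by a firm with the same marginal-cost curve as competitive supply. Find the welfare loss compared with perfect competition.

25.03

Competitive equilibrium: 64.75 − 6.25q = 5.6 + 3.9q → q* = 5.8276, p* = 28.3276.
Marginal revenue: MR = 64.75 − 12.5q. Set MR = MC: 64.75 − 12.5q = 5.6 + 3.9q → q_m = 3.6067.
Price p_m = 64.75 − 6.25·3.6067 = 42.2081; MC(q_m) = 5.6 + 3.9·3.6067 = 19.6661.
Competitive q* = 5.8276, so Δq = 2.2209; wedge = 42.2081 − 19.6661 = 22.542.
Welfare loss = ½ × 2.2209 × 22.542 = 25.03.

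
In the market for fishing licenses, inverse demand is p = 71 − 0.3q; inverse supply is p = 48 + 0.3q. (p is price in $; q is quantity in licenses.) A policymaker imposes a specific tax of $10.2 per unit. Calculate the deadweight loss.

Competitive equilibrium: 71 − 0.3q = 48 + 0.3q → q* = 38.3333, p* = 59.5.
With the tax, the buyer price exceeds the seller price by 10.2: (71 − 0.3q) − (48 + 0.3q) = 10.2 → q' = 21.3333.
Δq = 38.3333 − 21.3333 = 17; the wedge equals the tax, 10.2.
Deadweight loss = ½ × 17 × 10.2 = $86.70.

$86.70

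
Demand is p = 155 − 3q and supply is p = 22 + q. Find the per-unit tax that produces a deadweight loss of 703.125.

Competitive equilibrium: 155 − 3q = 22 + q → q* = 33.25, p* = 55.25.
A tax t gives Δq = t/4 and wedge t, so DWL = t²/8.
t²/8 = 703.125 → t² = 5625 → t = 75.

75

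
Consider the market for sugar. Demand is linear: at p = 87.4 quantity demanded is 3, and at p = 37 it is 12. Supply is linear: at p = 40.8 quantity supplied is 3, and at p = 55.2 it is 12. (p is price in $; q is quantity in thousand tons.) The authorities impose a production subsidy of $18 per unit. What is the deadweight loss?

Demand slope = (37 − 87.4)/(12 − 3) = −5.6, so p = 104.2 − 5.6q.
Supply slope = (55.2 − 40.8)/(12 − 3) = 1.6, so p = 36 + 1.6q.
Competitive equilibrium: 104.2 − 5.6q = 36 + 1.6q → q* = 9.4722, p* = 51.1556.
The subsidy lowers effective supply by 18: p = 18 + 1.6q.
New quantity: 104.2 − 5.6q = 18 + 1.6q → q' = 11.9722.
Overproduction Δq = 11.9722 − 9.4722 = 2.5; wedge = subsidy = 18.
The triangle = ½ × 2.5 × 18 = $22.50 thousand.

$22.50 thousand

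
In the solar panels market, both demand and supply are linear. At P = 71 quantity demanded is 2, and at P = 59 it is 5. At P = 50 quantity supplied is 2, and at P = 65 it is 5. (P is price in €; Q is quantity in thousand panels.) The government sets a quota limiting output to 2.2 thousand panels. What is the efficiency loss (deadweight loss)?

Demand slope = (59 − 71)/(5 − 2) = −4, so P = 79 − 4Q.
Supply slope = (65 − 50)/(5 − 2) = 5, so P = 40 + 5Q.
Competitive equilibrium: 79 − 4Q = 40 + 5Q → Q* = 4.3333, P* = 61.6667.
At Q = 2.2: demand price = 79 − 4·2.2 = 70.2; supply price = 40 + 5·2.2 = 51.
ΔQ = 4.3333 − 2.2 = 2.1333; wedge = 70.2 − 51 = 19.2.
Deadweight loss = ½ × 2.1333 × 19.2 = €20.48 thousand.

€20.48 thousand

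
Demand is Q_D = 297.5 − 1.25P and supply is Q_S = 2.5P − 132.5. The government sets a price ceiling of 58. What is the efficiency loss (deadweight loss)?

12041.67

In inverse form: demand P = 238 − 0.8Q, supply P = 53 + 0.4Q.
Competitive equilibrium: 238 − 0.8Q = 53 + 0.4Q → Q* = 154.1667, P* = 114.6667.
At the ceiling P = 58, quantity supplied = (58 − 53)/0.4 = 12.5.
Willingness to pay at Q' = 12.5: 238 − 0.8·12.5 = 228.
ΔQ = 154.1667 − 12.5 = 141.6667; wedge = 228 − 58 = 170.
The triangle = ½ × 141.6667 × 170 = 12041.67.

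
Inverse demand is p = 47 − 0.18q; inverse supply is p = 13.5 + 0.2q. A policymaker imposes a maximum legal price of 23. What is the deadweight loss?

Competitive equilibrium: 47 − 0.18q = 13.5 + 0.2q → q* = 88.1579, p* = 31.1316.
At the ceiling p = 23, quantity supplied = (23 − 13.5)/0.2 = 47.5.
Willingness to pay at q' = 47.5: 47 − 0.18·47.5 = 38.45.
Δq = 88.1579 − 47.5 = 40.6579; wedge = 38.45 − 23 = 15.45.
Deadweight loss = ½ × 40.6579 × 15.45 = 314.08.

314.08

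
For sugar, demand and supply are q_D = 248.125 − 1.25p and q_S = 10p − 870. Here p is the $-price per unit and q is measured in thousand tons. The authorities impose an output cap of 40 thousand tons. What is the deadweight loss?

$3166.81 thousand

In inverse form: demand p = 198.5 − 0.8q, supply p = 87 + 0.1q.
Competitive equilibrium: 198.5 − 0.8q = 87 + 0.1q → q* = 123.8889, p* = 99.3889.
At q = 40: demand price = 198.5 − 0.8·40 = 166.5; supply price = 87 + 0.1·40 = 91.
Δq = 123.8889 − 40 = 83.8889; wedge = 166.5 − 91 = 75.5.
The triangle = ½ × 83.8889 × 75.5 = $3166.81 thousand.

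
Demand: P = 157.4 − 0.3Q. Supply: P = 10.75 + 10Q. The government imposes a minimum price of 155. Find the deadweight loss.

Competitive equilibrium: 157.4 − 0.3Q = 10.75 + 10Q → Q* = 14.2379, P* = 153.1286.
At the floor P = 155, quantity demanded = (157.4 − 155)/0.3 = 8.
Sellers' marginal cost at Q' = 8: 10.75 + 10·8 = 90.75.
ΔQ = 14.2379 − 8 = 6.2379; wedge = 155 − 90.75 = 64.25.
The triangle = ½ × 6.2379 × 64.25 = 200.39.

200.39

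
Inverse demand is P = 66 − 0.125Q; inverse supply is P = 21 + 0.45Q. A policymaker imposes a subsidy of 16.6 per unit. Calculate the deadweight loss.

239.62

Competitive equilibrium: 66 − 0.125Q = 21 + 0.45Q → Q* = 78.2609, P* = 56.2174.
The subsidy lowers effective supply by 16.6: P = 4.4 + 0.45Q.
New quantity: 66 − 0.125Q = 4.4 + 0.45Q → Q' = 107.1304.
Overproduction ΔQ = 107.1304 − 78.2609 = 28.8695; wedge = subsidy = 16.6.
Welfare loss = ½ × 28.8695 × 16.6 = 239.62.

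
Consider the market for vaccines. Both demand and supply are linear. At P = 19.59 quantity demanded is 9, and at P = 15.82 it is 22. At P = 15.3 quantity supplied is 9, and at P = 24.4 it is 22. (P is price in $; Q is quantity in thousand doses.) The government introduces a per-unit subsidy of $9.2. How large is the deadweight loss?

Demand slope = (15.82 − 19.59)/(22 − 9) = −0.29, so P = 22.2 − 0.29Q.
Supply slope = (24.4 − 15.3)/(22 − 9) = 0.7, so P = 9 + 0.7Q.
Competitive equilibrium: 22.2 − 0.29Q = 9 + 0.7Q → Q* = 13.3333, P* = 18.3333.
The subsidy lowers effective supply by 9.2: P = 0.7Q − 0.2.
New quantity: 22.2 − 0.29Q = 0.7Q − 0.2 → Q' = 22.6263.
Overproduction ΔQ = 22.6263 − 13.3333 = 9.293; wedge = subsidy = 9.2.
The triangle = ½ × 9.293 × 9.2 = $42.75 thousand.

$42.75 thousand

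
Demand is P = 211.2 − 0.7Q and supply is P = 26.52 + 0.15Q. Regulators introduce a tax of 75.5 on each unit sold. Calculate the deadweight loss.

3353.09

Competitive equilibrium: 211.2 − 0.7Q = 26.52 + 0.15Q → Q* = 217.2706, P* = 59.1106.
With the tax, the buyer price exceeds the seller price by 75.5: (211.2 − 0.7Q) − (26.52 + 0.15Q) = 75.5 → Q' = 128.4471.
ΔQ = 217.2706 − 128.4471 = 88.8235; the wedge equals the tax, 75.5.
Deadweight loss = ½ × 88.8235 × 75.5 = 3353.09.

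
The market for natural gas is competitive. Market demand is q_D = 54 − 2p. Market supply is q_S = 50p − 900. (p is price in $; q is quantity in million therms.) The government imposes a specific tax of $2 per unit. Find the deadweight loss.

In inverse form: demand p = 27 − 0.5q, supply p = 18 + 0.02q.
Competitive equilibrium: 27 − 0.5q = 18 + 0.02q → q* = 17.3077, p* = 18.3462.
With the tax, the buyer price exceeds the seller price by 2: (27 − 0.5q) − (18 + 0.02q) = 2 → q' = 13.4615.
Δq = 17.3077 − 13.4615 = 3.8462; the wedge equals the tax, 2.
Welfare loss = ½ × 3.8462 × 2 = $3.85 million.

$3.85 million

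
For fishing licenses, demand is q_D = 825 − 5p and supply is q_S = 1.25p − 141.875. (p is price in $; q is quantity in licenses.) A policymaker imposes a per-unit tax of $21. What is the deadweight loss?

$220.50

In inverse form: demand p = 165 − 0.2q, supply p = 113.5 + 0.8q.
Competitive equilibrium: 165 − 0.2q = 113.5 + 0.8q → q* = 51.5, p* = 154.7.
With the tax, the buyer price exceeds the seller price by 21: (165 − 0.2q) − (113.5 + 0.8q) = 21 → q' = 30.5.
Δq = 51.5 − 30.5 = 21; the wedge equals the tax, 21.
Welfare loss = ½ × 21 × 21 = $220.50.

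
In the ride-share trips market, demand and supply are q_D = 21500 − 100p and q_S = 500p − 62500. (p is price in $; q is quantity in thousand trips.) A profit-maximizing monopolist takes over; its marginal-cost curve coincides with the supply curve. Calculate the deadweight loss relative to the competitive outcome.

In inverse form: demand p = 215 − 0.01q, supply p = 125 + 0.002q.
Competitive equilibrium: 215 − 0.01q = 125 + 0.002q → q* = 7500, p* = 140.
Marginal revenue: MR = 215 − 0.02q. Set MR = MC: 215 − 0.02q = 125 + 0.002q → q_m = 4090.90909.
Price p_m = 215 − 0.01·4090.90909 = 174.09091; MC(q_m) = 125 + 0.002·4090.90909 = 133.18182.
Competitive q* = 7500, so Δq = 3409.09091; wedge = 174.09091 − 133.18182 = 40.90909.
Welfare loss = ½ × 3409.09091 × 40.90909 = $69731.40 thousand.

$69731.40 thousand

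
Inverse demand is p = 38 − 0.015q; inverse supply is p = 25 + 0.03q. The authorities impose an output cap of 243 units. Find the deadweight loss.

Competitive equilibrium: 38 − 0.015q = 25 + 0.03q → q* = 288.8889, p* = 33.6667.
At q = 243: demand price = 38 − 0.015·243 = 34.355; supply price = 25 + 0.03·243 = 32.29.
Δq = 288.8889 − 243 = 45.8889; wedge = 34.355 − 32.29 = 2.065.
Welfare loss = ½ × 45.8889 × 2.065 = 47.38.

47.38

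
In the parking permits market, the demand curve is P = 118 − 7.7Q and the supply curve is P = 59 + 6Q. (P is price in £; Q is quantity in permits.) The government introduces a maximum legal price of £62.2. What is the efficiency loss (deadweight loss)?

£97.53

Competitive equilibrium: 118 − 7.7Q = 59 + 6Q → Q* = 4.3066, P* = 84.8394.
At the ceiling P = 62.2, quantity supplied = (62.2 − 59)/6 = 0.5333.
Willingness to pay at Q' = 0.5333: 118 − 7.7·0.5333 = 113.8936.
ΔQ = 4.3066 − 0.5333 = 3.7733; wedge = 113.8936 − 62.2 = 51.6936.
Welfare loss = ½ × 3.7733 × 51.6936 = £97.53.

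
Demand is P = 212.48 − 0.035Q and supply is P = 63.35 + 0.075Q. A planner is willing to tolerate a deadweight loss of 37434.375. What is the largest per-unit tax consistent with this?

Competitive equilibrium: 212.48 − 0.035Q = 63.35 + 0.075Q → Q* = 1355.7273, P* = 165.0295.
A tax t gives ΔQ = t/0.11 and wedge t, so DWL = t²/0.22.
t²/0.22 = 37434.375 → t² = 8235.5625 → t = 90.75.

90.75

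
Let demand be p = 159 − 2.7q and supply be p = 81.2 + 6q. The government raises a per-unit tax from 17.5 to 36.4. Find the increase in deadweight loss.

Competitive equilibrium: 159 − 2.7q = 81.2 + 6q → q* = 8.9425, p* = 134.8552.
For a per-unit tax t: Δq = t/8.7, so DWL = ½·t·(t/8.7) = t²/17.4.
At t = 17.5: DWL = 17.601. At t = 36.4: DWL = 76.147.
Increase = 76.147 − 17.601 = 58.55.

58.55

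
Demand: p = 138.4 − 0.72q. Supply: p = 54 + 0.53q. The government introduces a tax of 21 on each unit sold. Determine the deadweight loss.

Competitive equilibrium: 138.4 − 0.72q = 54 + 0.53q → q* = 67.52, p* = 89.7856.
With the tax, the buyer price exceeds the seller price by 21: (138.4 − 0.72q) − (54 + 0.53q) = 21 → q' = 50.72.
Δq = 67.52 − 50.72 = 16.8; the wedge equals the tax, 21.
The triangle = ½ × 16.8 × 21 = 176.40.

176.40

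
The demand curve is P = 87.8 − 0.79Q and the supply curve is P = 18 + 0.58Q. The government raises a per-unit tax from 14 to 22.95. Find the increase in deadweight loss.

120.69

Competitive equilibrium: 87.8 − 0.79Q = 18 + 0.58Q → Q* = 50.9489, P* = 47.5504.
For a per-unit tax t: ΔQ = t/1.37, so DWL = ½·t·(t/1.37) = t²/2.74.
At t = 14: DWL = 71.533. At t = 22.95: DWL = 192.227.
Increase = 192.227 − 71.533 = 120.69.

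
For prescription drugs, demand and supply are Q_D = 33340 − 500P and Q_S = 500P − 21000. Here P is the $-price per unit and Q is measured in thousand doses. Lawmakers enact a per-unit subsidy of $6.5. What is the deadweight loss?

In inverse form: demand P = 66.68 − 0.002Q, supply P = 42 + 0.002Q.
Competitive equilibrium: 66.68 − 0.002Q = 42 + 0.002Q → Q* = 6170, P* = 54.34.
The subsidy lowers effective supply by 6.5: P = 35.5 + 0.002Q.
New quantity: 66.68 − 0.002Q = 35.5 + 0.002Q → Q' = 7795.
Overproduction ΔQ = 7795 − 6170 = 1625; wedge = subsidy = 6.5.
DWL = ½ × 1625 × 6.5 = $5281.25 thousand.

$5281.25 thousand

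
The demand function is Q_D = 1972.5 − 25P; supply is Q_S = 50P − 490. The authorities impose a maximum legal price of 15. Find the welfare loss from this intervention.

In inverse form: demand P = 78.9 − 0.04Q, supply P = 9.8 + 0.02Q.
Competitive equilibrium: 78.9 − 0.04Q = 9.8 + 0.02Q → Q* = 1151.6667, P* = 32.8333.
At the ceiling P = 15, quantity supplied = (15 − 9.8)/0.02 = 260.
Willingness to pay at Q' = 260: 78.9 − 0.04·260 = 68.5.
ΔQ = 1151.6667 − 260 = 891.6667; wedge = 68.5 − 15 = 53.5.
Welfare loss = ½ × 891.6667 × 53.5 = 23852.08.

23852.08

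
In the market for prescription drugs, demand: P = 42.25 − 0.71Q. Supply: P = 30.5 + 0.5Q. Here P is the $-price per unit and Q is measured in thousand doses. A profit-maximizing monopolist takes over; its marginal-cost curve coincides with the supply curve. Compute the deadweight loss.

Competitive equilibrium: 42.25 − 0.71Q = 30.5 + 0.5Q → Q* = 9.7107, P* = 35.3554.
Marginal revenue: MR = 42.25 − 1.42Q. Set MR = MC: 42.25 − 1.42Q = 30.5 + 0.5Q → Q_m = 6.1198.
Price P_m = 42.25 − 0.71·6.1198 = 37.9049; MC(Q_m) = 30.5 + 0.5·6.1198 = 33.5599.
Competitive Q* = 9.7107, so ΔQ = 3.5909; wedge = 37.9049 − 33.5599 = 4.345.
DWL = ½ × 3.5909 × 4.345 = $7.80 thousand.

$7.80 thousand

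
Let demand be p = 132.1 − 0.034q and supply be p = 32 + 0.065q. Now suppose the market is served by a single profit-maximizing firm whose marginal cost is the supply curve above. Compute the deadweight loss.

3307.18

Competitive equilibrium: 132.1 − 0.034q = 32 + 0.065q → q* = 1011.11111, p* = 97.72222.
Marginal revenue: MR = 132.1 − 0.068q. Set MR = MC: 132.1 − 0.068q = 32 + 0.065q → q_m = 752.63158.
Price p_m = 132.1 − 0.034·752.63158 = 106.51053; MC(q_m) = 32 + 0.065·752.63158 = 80.92105.
Competitive q* = 1011.11111, so Δq = 258.47953; wedge = 106.51053 − 80.92105 = 25.58948.
Welfare loss = ½ × 258.47953 × 25.58948 = 3307.18.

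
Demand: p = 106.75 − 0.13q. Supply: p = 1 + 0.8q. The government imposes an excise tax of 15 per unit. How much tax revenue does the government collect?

Competitive equilibrium: 106.75 − 0.13q = 1 + 0.8q → q* = 113.7097, p* = 91.9677.
With the tax, the buyer price exceeds the seller price by 15: (106.75 − 0.13q) − (1 + 0.8q) = 15 → q' = 97.5806.
Tax revenue = 15 × 97.5806 = 1463.71.

1463.71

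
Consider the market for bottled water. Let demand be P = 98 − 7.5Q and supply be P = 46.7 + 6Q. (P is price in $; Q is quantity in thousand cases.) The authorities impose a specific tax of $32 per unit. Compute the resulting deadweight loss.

$37.93 thousand

Competitive equilibrium: 98 − 7.5Q = 46.7 + 6Q → Q* = 3.8, P* = 69.5.
With the tax, the buyer price exceeds the seller price by 32: (98 − 7.5Q) − (46.7 + 6Q) = 32 → Q' = 1.4296.
ΔQ = 3.8 − 1.4296 = 2.3704; the wedge equals the tax, 32.
Deadweight loss = ½ × 2.3704 × 32 = $37.93 thousand.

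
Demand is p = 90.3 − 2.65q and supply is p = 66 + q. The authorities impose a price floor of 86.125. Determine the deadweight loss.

47.13

Competitive equilibrium: 90.3 − 2.65q = 66 + q → q* = 6.6575, p* = 72.6575.
At the floor p = 86.125, quantity demanded = (90.3 − 86.125)/2.65 = 1.5755.
Sellers' marginal cost at q' = 1.5755: 66 + 1·1.5755 = 67.5755.
Δq = 6.6575 − 1.5755 = 5.082; wedge = 86.125 − 67.5755 = 18.5495.
Welfare loss = ½ × 5.082 × 18.5495 = 47.13.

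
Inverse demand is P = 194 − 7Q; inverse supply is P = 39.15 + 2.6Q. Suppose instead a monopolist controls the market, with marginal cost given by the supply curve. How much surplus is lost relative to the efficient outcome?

Competitive equilibrium: 194 − 7Q = 39.15 + 2.6Q → Q* = 16.1302, P* = 81.0885.
Marginal revenue: MR = 194 − 14Q. Set MR = MC: 194 − 14Q = 39.15 + 2.6Q → Q_m = 9.3283.
Price P_m = 194 − 7·9.3283 = 128.7019; MC(Q_m) = 39.15 + 2.6·9.3283 = 63.4036.
Competitive Q* = 16.1302, so ΔQ = 6.8019; wedge = 128.7019 − 63.4036 = 65.2983.
DWL = ½ × 6.8019 × 65.2983 = 222.08.

222.08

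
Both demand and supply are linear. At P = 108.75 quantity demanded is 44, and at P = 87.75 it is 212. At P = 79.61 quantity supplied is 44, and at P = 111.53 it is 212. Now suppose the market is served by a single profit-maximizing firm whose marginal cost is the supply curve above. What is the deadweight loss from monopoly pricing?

Demand slope = (87.75 − 108.75)/(212 − 44) = −0.125, so P = 114.25 − 0.125Q.
Supply slope = (111.53 − 79.61)/(212 − 44) = 0.19, so P = 71.25 + 0.19Q.
Competitive equilibrium: 114.25 − 0.125Q = 71.25 + 0.19Q → Q* = 136.5079, P* = 97.1865.
Marginal revenue: MR = 114.25 − 0.25Q. Set MR = MC: 114.25 − 0.25Q = 71.25 + 0.19Q → Q_m = 97.7273.
Price P_m = 114.25 − 0.125·97.7273 = 102.0341; MC(Q_m) = 71.25 + 0.19·97.7273 = 89.8182.
Competitive Q* = 136.5079, so ΔQ = 38.7806; wedge = 102.0341 − 89.8182 = 12.2159.
Deadweight loss = ½ × 38.7806 × 12.2159 = 236.87.

236.87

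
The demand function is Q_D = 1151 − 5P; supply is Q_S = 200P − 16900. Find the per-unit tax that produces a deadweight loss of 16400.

In inverse form: demand P = 230.2 − 0.2Q, supply P = 84.5 + 0.005Q.
Competitive equilibrium: 230.2 − 0.2Q = 84.5 + 0.005Q → Q* = 710.7317, P* = 88.0537.
A tax t gives ΔQ = t/0.205 and wedge t, so DWL = t²/0.41.
t²/0.41 = 16400 → t² = 6724 → t = 82.

82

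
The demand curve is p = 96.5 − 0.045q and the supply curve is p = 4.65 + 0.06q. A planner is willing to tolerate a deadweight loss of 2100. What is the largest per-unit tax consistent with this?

21

Competitive equilibrium: 96.5 − 0.045q = 4.65 + 0.06q → q* = 874.7619, p* = 57.1357.
A tax t gives Δq = t/0.105 and wedge t, so DWL = t²/0.21.
t²/0.21 = 2100 → t² = 441 → t = 21.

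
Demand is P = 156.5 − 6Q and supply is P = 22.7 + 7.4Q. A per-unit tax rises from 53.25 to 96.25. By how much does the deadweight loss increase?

Competitive equilibrium: 156.5 − 6Q = 22.7 + 7.4Q → Q* = 9.9851, P* = 96.5896.
For a per-unit tax t: ΔQ = t/13.4, so DWL = ½·t·(t/13.4) = t²/26.8.
At t = 53.25: DWL = 105.805. At t = 96.25: DWL = 345.674.
Increase = 345.674 − 105.805 = 239.87.

239.87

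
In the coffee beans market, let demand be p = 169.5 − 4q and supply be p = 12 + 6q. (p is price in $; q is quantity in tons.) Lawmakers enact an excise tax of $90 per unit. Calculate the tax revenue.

$607.50

Competitive equilibrium: 169.5 − 4q = 12 + 6q → q* = 15.75, p* = 106.5.
With the tax, the buyer price exceeds the seller price by 90: (169.5 − 4q) − (12 + 6q) = 90 → q' = 6.75.
Tax revenue = 90 × 6.75 = $607.50.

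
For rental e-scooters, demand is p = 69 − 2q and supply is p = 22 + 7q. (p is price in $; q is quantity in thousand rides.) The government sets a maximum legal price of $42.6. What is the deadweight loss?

$23.38 thousand

Competitive equilibrium: 69 − 2q = 22 + 7q → q* = 5.2222, p* = 58.5556.
At the ceiling p = 42.6, quantity supplied = (42.6 − 22)/7 = 2.9429.
Willingness to pay at q' = 2.9429: 69 − 2·2.9429 = 63.1142.
Δq = 5.2222 − 2.9429 = 2.2793; wedge = 63.1142 − 42.6 = 20.5142.
Welfare loss = ½ × 2.2793 × 20.5142 = $23.38 thousand.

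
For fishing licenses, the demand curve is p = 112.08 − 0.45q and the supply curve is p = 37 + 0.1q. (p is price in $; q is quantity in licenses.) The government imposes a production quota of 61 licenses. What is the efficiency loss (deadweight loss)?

Competitive equilibrium: 112.08 − 0.45q = 37 + 0.1q → q* = 136.5091, p* = 50.6509.
At q = 61: demand price = 112.08 − 0.45·61 = 84.63; supply price = 37 + 0.1·61 = 43.1.
Δq = 136.5091 − 61 = 75.5091; wedge = 84.63 − 43.1 = 41.53.
DWL = ½ × 75.5091 × 41.53 = $1567.95.

$1567.95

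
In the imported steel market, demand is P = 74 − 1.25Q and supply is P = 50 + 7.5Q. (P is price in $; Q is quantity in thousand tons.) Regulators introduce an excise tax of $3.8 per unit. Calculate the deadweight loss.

$0.83 thousand

Competitive equilibrium: 74 − 1.25Q = 50 + 7.5Q → Q* = 2.7429, P* = 70.5714.
With the tax, the buyer price exceeds the seller price by 3.8: (74 − 1.25Q) − (50 + 7.5Q) = 3.8 → Q' = 2.3086.
ΔQ = 2.7429 − 2.3086 = 0.4343; the wedge equals the tax, 3.8.
Deadweight loss = ½ × 0.4343 × 3.8 = $0.83 thousand.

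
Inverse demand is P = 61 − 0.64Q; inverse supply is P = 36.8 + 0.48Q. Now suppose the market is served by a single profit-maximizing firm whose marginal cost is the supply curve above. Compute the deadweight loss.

Competitive equilibrium: 61 − 0.64Q = 36.8 + 0.48Q → Q* = 21.6071, P* = 47.1714.
Marginal revenue: MR = 61 − 1.28Q. Set MR = MC: 61 − 1.28Q = 36.8 + 0.48Q → Q_m = 13.75.
Price P_m = 61 − 0.64·13.75 = 52.2; MC(Q_m) = 36.8 + 0.48·13.75 = 43.4.
Competitive Q* = 21.6071, so ΔQ = 7.8571; wedge = 52.2 − 43.4 = 8.8.
DWL = ½ × 7.8571 × 8.8 = 34.57.

34.57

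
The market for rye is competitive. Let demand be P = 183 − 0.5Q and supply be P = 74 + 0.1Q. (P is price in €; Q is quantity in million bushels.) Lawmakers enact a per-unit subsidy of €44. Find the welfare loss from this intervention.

Competitive equilibrium: 183 − 0.5Q = 74 + 0.1Q → Q* = 181.6667, P* = 92.1667.
The subsidy lowers effective supply by 44: P = 30 + 0.1Q.
New quantity: 183 − 0.5Q = 30 + 0.1Q → Q' = 255.
Overproduction ΔQ = 255 − 181.6667 = 73.3333; wedge = subsidy = 44.
The triangle = ½ × 73.3333 × 44 = €1613.33 million.

€1613.33 million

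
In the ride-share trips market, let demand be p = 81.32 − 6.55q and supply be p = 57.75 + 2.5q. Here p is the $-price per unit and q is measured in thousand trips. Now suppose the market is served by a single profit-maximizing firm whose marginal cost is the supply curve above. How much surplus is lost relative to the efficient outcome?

$5.41 thousand

Competitive equilibrium: 81.32 − 6.55q = 57.75 + 2.5q → q* = 2.6044, p* = 64.261.
Marginal revenue: MR = 81.32 − 13.1q. Set MR = MC: 81.32 − 13.1q = 57.75 + 2.5q → q_m = 1.5109.
Price p_m = 81.32 − 6.55·1.5109 = 71.4236; MC(q_m) = 57.75 + 2.5·1.5109 = 61.5273.
Competitive q* = 2.6044, so Δq = 1.0935; wedge = 71.4236 − 61.5273 = 9.8963.
The triangle = ½ × 1.0935 × 9.8963 = $5.41 thousand.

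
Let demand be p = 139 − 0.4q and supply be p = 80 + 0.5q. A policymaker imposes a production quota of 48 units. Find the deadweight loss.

138.69

Competitive equilibrium: 139 − 0.4q = 80 + 0.5q → q* = 65.5556, p* = 112.7778.
At q = 48: demand price = 139 − 0.4·48 = 119.8; supply price = 80 + 0.5·48 = 104.
Δq = 65.5556 − 48 = 17.5556; wedge = 119.8 − 104 = 15.8.
DWL = ½ × 17.5556 × 15.8 = 138.69.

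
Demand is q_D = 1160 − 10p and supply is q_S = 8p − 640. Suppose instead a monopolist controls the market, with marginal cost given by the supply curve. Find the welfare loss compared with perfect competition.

In inverse form: demand p = 116 − 0.1q, supply p = 80 + 0.125q.
Competitive equilibrium: 116 − 0.1q = 80 + 0.125q → q* = 160, p* = 100.
Marginal revenue: MR = 116 − 0.2q. Set MR = MC: 116 − 0.2q = 80 + 0.125q → q_m = 110.7692.
Price p_m = 116 − 0.1·110.7692 = 104.9231; MC(q_m) = 80 + 0.125·110.7692 = 93.8462.
Competitive q* = 160, so Δq = 49.2308; wedge = 104.9231 − 93.8462 = 11.0769.
Welfare loss = ½ × 49.2308 × 11.0769 = 272.66.

272.66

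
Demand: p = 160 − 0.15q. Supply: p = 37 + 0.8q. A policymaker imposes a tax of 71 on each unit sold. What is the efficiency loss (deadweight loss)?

Competitive equilibrium: 160 − 0.15q = 37 + 0.8q → q* = 129.4737, p* = 140.5789.
With the tax, the buyer price exceeds the seller price by 71: (160 − 0.15q) − (37 + 0.8q) = 71 → q' = 54.7368.
Δq = 129.4737 − 54.7368 = 74.7369; the wedge equals the tax, 71.
Deadweight loss = ½ × 74.7369 × 71 = 2653.16.

2653.16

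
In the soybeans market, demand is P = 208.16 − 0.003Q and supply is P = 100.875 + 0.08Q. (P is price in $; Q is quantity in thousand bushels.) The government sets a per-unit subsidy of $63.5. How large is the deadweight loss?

$24290.66 thousand

Competitive equilibrium: 208.16 − 0.003Q = 100.875 + 0.08Q → Q* = 1292.5904, P* = 204.2822.
The subsidy lowers effective supply by 63.5: P = 37.375 + 0.08Q.
New quantity: 208.16 − 0.003Q = 37.375 + 0.08Q → Q' = 2057.6506.
Overproduction ΔQ = 2057.6506 − 1292.5904 = 765.0602; wedge = subsidy = 63.5.
DWL = ½ × 765.0602 × 63.5 = $24290.66 thousand.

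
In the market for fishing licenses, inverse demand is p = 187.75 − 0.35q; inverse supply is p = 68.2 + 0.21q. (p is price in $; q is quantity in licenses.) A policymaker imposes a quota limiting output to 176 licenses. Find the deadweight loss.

$393.38

Competitive equilibrium: 187.75 − 0.35q = 68.2 + 0.21q → q* = 213.48214, p* = 113.03125.
At q = 176: demand price = 187.75 − 0.35·176 = 126.15; supply price = 68.2 + 0.21·176 = 105.16.
Δq = 213.48214 − 176 = 37.48214; wedge = 126.15 − 105.16 = 20.99.
DWL = ½ × 37.48214 × 20.99 = $393.38.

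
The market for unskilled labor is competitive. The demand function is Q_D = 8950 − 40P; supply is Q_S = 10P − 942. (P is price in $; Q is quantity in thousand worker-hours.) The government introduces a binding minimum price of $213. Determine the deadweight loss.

$22982.56 thousand

In inverse form: demand P = 223.75 − 0.025Q, supply P = 94.2 + 0.1Q.
Competitive equilibrium: 223.75 − 0.025Q = 94.2 + 0.1Q → Q* = 1036.4, P* = 197.84.
At the floor P = 213, quantity demanded = (223.75 − 213)/0.025 = 430.
Sellers' marginal cost at Q' = 430: 94.2 + 0.1·430 = 137.2.
ΔQ = 1036.4 − 430 = 606.4; wedge = 213 − 137.2 = 75.8.
DWL = ½ × 606.4 × 75.8 = $22982.56 thousand.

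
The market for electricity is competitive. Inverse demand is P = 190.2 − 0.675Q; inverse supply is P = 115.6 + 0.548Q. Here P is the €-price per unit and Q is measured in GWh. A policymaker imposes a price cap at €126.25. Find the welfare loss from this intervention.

€1056.37

Competitive equilibrium: 190.2 − 0.675Q = 115.6 + 0.548Q → Q* = 60.9975, P* = 149.0267.
At the ceiling P = 126.25, quantity supplied = (126.25 − 115.6)/0.548 = 19.4343.
Willingness to pay at Q' = 19.4343: 190.2 − 0.675·19.4343 = 177.0818.
ΔQ = 60.9975 − 19.4343 = 41.5632; wedge = 177.0818 − 126.25 = 50.8318.
Deadweight loss = ½ × 41.5632 × 50.8318 = €1056.37.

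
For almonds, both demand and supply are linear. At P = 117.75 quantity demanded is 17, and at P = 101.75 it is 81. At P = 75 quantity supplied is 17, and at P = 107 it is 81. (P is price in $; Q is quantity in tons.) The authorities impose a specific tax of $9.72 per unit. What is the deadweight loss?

$62.99

Demand slope = (101.75 − 117.75)/(81 − 17) = −0.25, so P = 122 − 0.25Q.
Supply slope = (107 − 75)/(81 − 17) = 0.5, so P = 66.5 + 0.5Q.
Competitive equilibrium: 122 − 0.25Q = 66.5 + 0.5Q → Q* = 74, P* = 103.5.
With the tax, the buyer price exceeds the seller price by 9.72: (122 − 0.25Q) − (66.5 + 0.5Q) = 9.72 → Q' = 61.04.
ΔQ = 74 − 61.04 = 12.96; the wedge equals the tax, 9.72.
DWL = ½ × 12.96 × 9.72 = $62.99.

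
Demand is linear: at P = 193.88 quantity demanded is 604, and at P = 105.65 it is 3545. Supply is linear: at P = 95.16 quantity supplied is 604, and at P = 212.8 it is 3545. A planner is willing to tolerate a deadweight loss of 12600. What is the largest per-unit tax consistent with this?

Demand slope = (105.65 − 193.88)/(3545 − 604) = −0.03, so P = 212 − 0.03Q.
Supply slope = (212.8 − 95.16)/(3545 − 604) = 0.04, so P = 71 + 0.04Q.
Competitive equilibrium: 212 − 0.03Q = 71 + 0.04Q → Q* = 2014.2857, P* = 151.5714.
A tax t gives ΔQ = t/0.07 and wedge t, so DWL = t²/0.14.
t²/0.14 = 12600 → t² = 1764 → t = 42.

42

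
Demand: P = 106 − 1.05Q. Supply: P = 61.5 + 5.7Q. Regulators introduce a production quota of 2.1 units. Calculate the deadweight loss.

Competitive equilibrium: 106 − 1.05Q = 61.5 + 5.7Q → Q* = 6.5926, P* = 99.0778.
At Q = 2.1: demand price = 106 − 1.05·2.1 = 103.795; supply price = 61.5 + 5.7·2.1 = 73.47.
ΔQ = 6.5926 − 2.1 = 4.4926; wedge = 103.795 − 73.47 = 30.325.
DWL = ½ × 4.4926 × 30.325 = 68.12.

68.12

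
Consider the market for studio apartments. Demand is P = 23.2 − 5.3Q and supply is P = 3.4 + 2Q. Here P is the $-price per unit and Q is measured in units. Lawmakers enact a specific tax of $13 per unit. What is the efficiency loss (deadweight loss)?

Competitive equilibrium: 23.2 − 5.3Q = 3.4 + 2Q → Q* = 2.7123, P* = 8.8247.
With the tax, the buyer price exceeds the seller price by 13: (23.2 − 5.3Q) − (3.4 + 2Q) = 13 → Q' = 0.9315.
ΔQ = 2.7123 − 0.9315 = 1.7808; the wedge equals the tax, 13.
Welfare loss = ½ × 1.7808 × 13 = $11.58.

$11.58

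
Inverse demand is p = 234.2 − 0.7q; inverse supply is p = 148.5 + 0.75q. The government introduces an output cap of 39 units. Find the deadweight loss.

293.01

Competitive equilibrium: 234.2 − 0.7q = 148.5 + 0.75q → q* = 59.1034, p* = 192.8276.
At q = 39: demand price = 234.2 − 0.7·39 = 206.9; supply price = 148.5 + 0.75·39 = 177.75.
Δq = 59.1034 − 39 = 20.1034; wedge = 206.9 − 177.75 = 29.15.
DWL = ½ × 20.1034 × 29.15 = 293.01.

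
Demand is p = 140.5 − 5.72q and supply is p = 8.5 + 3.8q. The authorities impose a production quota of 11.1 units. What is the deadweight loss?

36.41

Competitive equilibrium: 140.5 − 5.72q = 8.5 + 3.8q → q* = 13.8655, p* = 61.1891.
At q = 11.1: demand price = 140.5 − 5.72·11.1 = 77.008; supply price = 8.5 + 3.8·11.1 = 50.68.
Δq = 13.8655 − 11.1 = 2.7655; wedge = 77.008 − 50.68 = 26.328.
DWL = ½ × 2.7655 × 26.328 = 36.41.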